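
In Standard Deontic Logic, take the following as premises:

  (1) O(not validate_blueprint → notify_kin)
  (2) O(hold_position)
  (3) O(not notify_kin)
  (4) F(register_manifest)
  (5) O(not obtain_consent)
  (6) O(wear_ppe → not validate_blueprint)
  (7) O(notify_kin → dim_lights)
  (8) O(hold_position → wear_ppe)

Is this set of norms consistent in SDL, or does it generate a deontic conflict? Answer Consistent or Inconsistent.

Inconsistent

Premise 3 states O(not notify_kin) outright.
Premise 1 is O(not validate_blueprint → notify_kin); contrapositively O(not notify_kin → validate_blueprint). Since O(not notify_kin) holds, K gives O(validate_blueprint).
Premise 6 is O(wear_ppe → not validate_blueprint); contrapositively O(validate_blueprint → not wear_ppe). Since O(validate_blueprint) holds, K gives O(not wear_ppe).
Premise 8, O(hold_position → wear_ppe), contraposes to O(not wear_ppe → not hold_position); with O(not wear_ppe) we get O(not hold_position).
But premise 2 directly asserts O(hold_position).
We now have both O(not hold_position) and O(hold_position) — hold_position is simultaneously obligatory and forbidden, violating the D-axiom.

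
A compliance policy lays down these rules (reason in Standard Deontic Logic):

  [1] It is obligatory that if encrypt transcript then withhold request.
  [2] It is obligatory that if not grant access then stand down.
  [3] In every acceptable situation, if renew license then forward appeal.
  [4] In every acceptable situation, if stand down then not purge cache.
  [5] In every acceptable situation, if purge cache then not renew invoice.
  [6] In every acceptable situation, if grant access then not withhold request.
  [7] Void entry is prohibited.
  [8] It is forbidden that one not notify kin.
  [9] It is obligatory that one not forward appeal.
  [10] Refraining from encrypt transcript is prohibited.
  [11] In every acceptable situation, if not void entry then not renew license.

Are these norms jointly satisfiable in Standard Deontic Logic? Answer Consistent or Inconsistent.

Premise 3 is O(renew_license → forward_appeal), but O(renew_license) is not derivable from the premises, so it does not yield O(forward_appeal).
So O(forward_appeal) is not derivable, and the apparent clash with O(¬forward_appeal) does not arise.
A world satisfying every obligation exists (e.g. encrypt_transcript=true, forward_appeal=false, grant_access=false, notify_kin=true, purge_cache=false, renew_invoice=false, renew_license=false, stand_down=true, void_entry=false, withhold_request=true); no atom is both obligatory and forbidden, so the set is consistent.

Consistent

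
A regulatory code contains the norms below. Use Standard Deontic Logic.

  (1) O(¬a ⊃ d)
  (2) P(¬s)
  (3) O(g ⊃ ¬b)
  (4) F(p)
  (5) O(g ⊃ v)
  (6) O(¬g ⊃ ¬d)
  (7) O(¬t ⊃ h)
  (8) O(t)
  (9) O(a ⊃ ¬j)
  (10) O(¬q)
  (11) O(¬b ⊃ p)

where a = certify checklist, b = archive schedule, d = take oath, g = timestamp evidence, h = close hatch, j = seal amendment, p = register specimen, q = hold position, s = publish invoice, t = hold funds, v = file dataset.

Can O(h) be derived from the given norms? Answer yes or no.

Premise 7 is O(¬t ⊃ h), but O(¬t) is not derivable from the premises, so it does not yield O(h).
No other premise forces O(h). An ideal world satisfying every premise can still have h false, so O(h) is not derivable.

No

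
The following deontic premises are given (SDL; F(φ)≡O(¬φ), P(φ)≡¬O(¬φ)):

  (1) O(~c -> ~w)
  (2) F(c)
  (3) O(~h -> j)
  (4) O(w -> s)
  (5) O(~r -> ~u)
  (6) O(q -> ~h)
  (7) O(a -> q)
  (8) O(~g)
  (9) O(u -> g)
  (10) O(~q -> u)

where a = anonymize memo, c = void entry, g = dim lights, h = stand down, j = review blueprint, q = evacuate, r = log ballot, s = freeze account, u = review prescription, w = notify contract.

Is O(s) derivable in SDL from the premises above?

Premise 4 is O(w -> s), but O(w) is not derivable from the premises, so it does not yield O(s).
No other premise forces O(s). An ideal world satisfying every premise can still have s false, so O(s) is not derivable.

No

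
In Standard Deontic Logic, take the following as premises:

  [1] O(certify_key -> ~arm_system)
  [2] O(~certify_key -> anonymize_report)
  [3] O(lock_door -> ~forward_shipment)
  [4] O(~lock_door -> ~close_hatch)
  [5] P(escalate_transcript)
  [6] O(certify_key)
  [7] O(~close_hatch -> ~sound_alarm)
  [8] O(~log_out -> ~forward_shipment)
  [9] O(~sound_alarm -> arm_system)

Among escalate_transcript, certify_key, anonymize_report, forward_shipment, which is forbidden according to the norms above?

Premise 6 states O(certify_key) outright.
Premise 1 is O(certify_key -> ~arm_system); since O(certify_key), deontic closure gives O(~arm_system).
Premise 9 is O(~sound_alarm -> arm_system); contrapositively O(~arm_system -> sound_alarm). Since O(~arm_system) holds, K gives O(sound_alarm).
Premise 7, O(~close_hatch -> ~sound_alarm), contraposes to O(sound_alarm -> close_hatch); with O(sound_alarm) we get O(close_hatch).
Premise 4 is O(~lock_door -> ~close_hatch); contrapositively O(close_hatch -> lock_door). Since O(close_hatch) holds, K gives O(lock_door).
Premise 3 is O(lock_door -> ~forward_shipment); since O(lock_door), deontic closure gives O(~forward_shipment).
So O(~forward_shipment) holds, i.e. forward_shipment is forbidden. None of the other listed options is forbidden under the premises.

forward_shipment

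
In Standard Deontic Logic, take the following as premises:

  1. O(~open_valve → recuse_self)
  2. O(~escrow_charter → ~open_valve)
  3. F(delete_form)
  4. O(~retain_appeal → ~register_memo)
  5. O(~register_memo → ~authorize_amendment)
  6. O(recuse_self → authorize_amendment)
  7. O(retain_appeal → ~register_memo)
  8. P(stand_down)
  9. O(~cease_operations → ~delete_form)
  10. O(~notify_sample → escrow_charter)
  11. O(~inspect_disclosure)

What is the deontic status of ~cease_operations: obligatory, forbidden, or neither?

Neither

Premise 9 is O(~cease_operations → ~delete_form); even if O(~delete_form) held, inferring O(~cease_operations) would be affirming the consequent — invalid.
No premise or chain of K-axiom applications forces O(~cease_operations), and none forces O(cease_operations). So ~cease_operations is neither obligatory nor forbidden under these norms.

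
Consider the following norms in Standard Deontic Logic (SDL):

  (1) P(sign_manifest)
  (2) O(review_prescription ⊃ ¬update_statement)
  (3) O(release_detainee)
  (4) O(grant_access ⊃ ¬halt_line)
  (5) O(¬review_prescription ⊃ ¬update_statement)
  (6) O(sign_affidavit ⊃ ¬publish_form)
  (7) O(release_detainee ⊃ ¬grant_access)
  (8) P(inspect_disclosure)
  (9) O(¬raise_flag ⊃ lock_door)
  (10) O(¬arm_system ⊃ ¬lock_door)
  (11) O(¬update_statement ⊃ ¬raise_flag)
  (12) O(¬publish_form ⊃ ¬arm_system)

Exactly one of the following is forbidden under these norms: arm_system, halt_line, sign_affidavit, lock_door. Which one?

sign_affidavit

By case analysis on review_prescription: premise 2 gives O(review_prescription ⊃ ¬update_statement) and premise 5 gives O(¬review_prescription ⊃ ¬update_statement), so O(¬update_statement) either way.
Premise 11 is O(¬update_statement ⊃ ¬raise_flag); since O(¬update_statement), deontic closure gives O(¬raise_flag).
Applying K to premise 9 (O(¬raise_flag ⊃ lock_door)) and O(¬raise_flag) yields O(lock_door).
Premise 10 is O(¬arm_system ⊃ ¬lock_door); contrapositively O(lock_door ⊃ arm_system). Since O(lock_door) holds, K gives O(arm_system).
Premise 12, O(¬publish_form ⊃ ¬arm_system), contraposes to O(arm_system ⊃ publish_form); with O(arm_system) we get O(publish_form).
The contrapositive of premise 6 (O(sign_affidavit ⊃ ¬publish_form)) is O(publish_form ⊃ ¬sign_affidavit), and O(publish_form) is already established, so O(¬sign_affidavit).
So O(¬sign_affidavit) holds, i.e. sign_affidavit is forbidden. None of the other listed options is forbidden under the premises.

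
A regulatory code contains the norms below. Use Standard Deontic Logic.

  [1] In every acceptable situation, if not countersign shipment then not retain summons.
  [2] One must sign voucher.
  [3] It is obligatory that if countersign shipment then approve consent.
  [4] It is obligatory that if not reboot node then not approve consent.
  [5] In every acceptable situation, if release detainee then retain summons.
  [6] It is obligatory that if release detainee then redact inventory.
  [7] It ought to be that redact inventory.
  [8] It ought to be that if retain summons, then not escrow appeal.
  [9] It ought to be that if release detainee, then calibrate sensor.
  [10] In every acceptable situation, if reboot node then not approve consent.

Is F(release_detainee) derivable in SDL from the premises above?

Yes

Premises 4 and 10 are O(¬reboot_node → ¬approve_consent) and O(reboot_node → ¬approve_consent); every ideal world satisfies ¬reboot_node or reboot_node, so in either case ¬approve_consent holds — hence O(¬approve_consent).
Premise 3, O(countersign_shipment → approve_consent), contraposes to O(¬approve_consent → ¬countersign_shipment); with O(¬approve_consent) we get O(¬countersign_shipment).
Premise 1 is O(¬countersign_shipment → ¬retain_summons); since O(¬countersign_shipment), deontic closure gives O(¬retain_summons).
Premise 5 is O(release_detainee → retain_summons); contrapositively O(¬retain_summons → ¬release_detainee). Since O(¬retain_summons) holds, K gives O(¬release_detainee).
Premises 2, 6, 7, 8, 9 do not contribute to this derivation.
So O(¬release_detainee) holds, i.e. F(release_detainee). The claim follows.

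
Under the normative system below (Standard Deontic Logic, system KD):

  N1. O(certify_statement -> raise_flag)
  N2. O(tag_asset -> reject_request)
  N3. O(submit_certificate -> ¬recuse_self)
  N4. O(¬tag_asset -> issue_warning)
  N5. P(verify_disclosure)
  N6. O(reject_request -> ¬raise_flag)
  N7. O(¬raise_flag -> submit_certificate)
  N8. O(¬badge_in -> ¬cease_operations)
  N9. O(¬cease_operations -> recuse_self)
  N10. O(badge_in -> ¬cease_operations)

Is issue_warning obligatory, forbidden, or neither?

By case analysis on badge_in: premise 10 gives O(badge_in -> ¬cease_operations) and premise 8 gives O(¬badge_in -> ¬cease_operations), so O(¬cease_operations) either way.
From O(¬cease_operations) and premise 9, O(¬cease_operations -> recuse_self), we obtain O(recuse_self).
Premise 3 is O(submit_certificate -> ¬recuse_self); contrapositively O(recuse_self -> ¬submit_certificate). Since O(recuse_self) holds, K gives O(¬submit_certificate).
Premise 7 is O(¬raise_flag -> submit_certificate); contrapositively O(¬submit_certificate -> raise_flag). Since O(¬submit_certificate) holds, K gives O(raise_flag).
Premise 6, O(reject_request -> ¬raise_flag), contraposes to O(raise_flag -> ¬reject_request); with O(raise_flag) we get O(¬reject_request).
Premise 2 is O(tag_asset -> reject_request); contrapositively O(¬reject_request -> ¬tag_asset). Since O(¬reject_request) holds, K gives O(¬tag_asset).
With premise 4, O(¬tag_asset -> issue_warning), the K-axiom yields O(issue_warning).
Premises 1, 5 do not contribute to this derivation.
Hence issue_warning is obligatory.

Obligatory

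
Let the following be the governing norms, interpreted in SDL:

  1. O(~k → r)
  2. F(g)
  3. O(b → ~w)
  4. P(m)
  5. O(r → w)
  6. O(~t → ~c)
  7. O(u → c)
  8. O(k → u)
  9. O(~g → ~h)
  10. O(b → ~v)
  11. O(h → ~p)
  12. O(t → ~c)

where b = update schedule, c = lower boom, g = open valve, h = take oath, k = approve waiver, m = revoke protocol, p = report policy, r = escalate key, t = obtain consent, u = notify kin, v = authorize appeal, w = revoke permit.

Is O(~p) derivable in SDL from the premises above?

No

Premise 11 is O(h → ~p), but O(h) is not derivable from the premises, so it does not yield O(~p).
No other premise forces O(~p). An ideal world satisfying every premise can still have ~p false, so O(~p) is not derivable.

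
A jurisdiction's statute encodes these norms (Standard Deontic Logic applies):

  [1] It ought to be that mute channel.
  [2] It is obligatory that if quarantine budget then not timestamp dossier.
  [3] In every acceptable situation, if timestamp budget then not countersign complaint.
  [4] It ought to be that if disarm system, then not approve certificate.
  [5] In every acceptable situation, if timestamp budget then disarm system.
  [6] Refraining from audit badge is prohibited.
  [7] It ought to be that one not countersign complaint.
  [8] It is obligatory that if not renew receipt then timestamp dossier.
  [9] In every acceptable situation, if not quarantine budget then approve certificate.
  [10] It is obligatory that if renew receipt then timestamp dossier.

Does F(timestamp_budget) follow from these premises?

Premises 8 and 10 are O(¬renew_receipt → timestamp_dossier) and O(renew_receipt → timestamp_dossier); every ideal world satisfies ¬renew_receipt or renew_receipt, so in either case timestamp_dossier holds — hence O(timestamp_dossier).
Premise 2, O(quarantine_budget → ¬timestamp_dossier), contraposes to O(timestamp_dossier → ¬quarantine_budget); with O(timestamp_dossier) we get O(¬quarantine_budget).
From O(¬quarantine_budget) and premise 9, O(¬quarantine_budget → approve_certificate), we obtain O(approve_certificate).
Premise 4 is O(disarm_system → ¬approve_certificate); contrapositively O(approve_certificate → ¬disarm_system). Since O(approve_certificate) holds, K gives O(¬disarm_system).
The contrapositive of premise 5 (O(timestamp_budget → disarm_system)) is O(¬disarm_system → ¬timestamp_budget), and O(¬disarm_system) is already established, so O(¬timestamp_budget).
Premises 1, 3, 6, 7 do not contribute to this derivation.
So O(¬timestamp_budget) holds, i.e. F(timestamp_budget). The claim follows.

Yes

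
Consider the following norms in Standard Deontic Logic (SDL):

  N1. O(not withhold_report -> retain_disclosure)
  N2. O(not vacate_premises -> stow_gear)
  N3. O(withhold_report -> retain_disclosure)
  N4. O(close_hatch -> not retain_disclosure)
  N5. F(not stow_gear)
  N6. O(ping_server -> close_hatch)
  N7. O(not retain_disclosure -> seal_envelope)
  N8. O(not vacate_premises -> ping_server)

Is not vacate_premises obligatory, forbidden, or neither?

Forbidden

By case analysis on not withhold_report: premise 1 gives O(not withhold_report -> retain_disclosure) and premise 3 gives O(withhold_report -> retain_disclosure), so O(retain_disclosure) either way.
Premise 4, O(close_hatch -> not retain_disclosure), contraposes to O(retain_disclosure -> not close_hatch); with O(retain_disclosure) we get O(not close_hatch).
Premise 6 is O(ping_server -> close_hatch); contrapositively O(not close_hatch -> not ping_server). Since O(not close_hatch) holds, K gives O(not ping_server).
Premise 8 is O(not vacate_premises -> ping_server); contrapositively O(not ping_server -> vacate_premises). Since O(not ping_server) holds, K gives O(vacate_premises).
Premises 2, 5, 7 do not contribute to this derivation.
Thus O(vacate_premises), which is F(not vacate_premises): not vacate_premises is forbidden.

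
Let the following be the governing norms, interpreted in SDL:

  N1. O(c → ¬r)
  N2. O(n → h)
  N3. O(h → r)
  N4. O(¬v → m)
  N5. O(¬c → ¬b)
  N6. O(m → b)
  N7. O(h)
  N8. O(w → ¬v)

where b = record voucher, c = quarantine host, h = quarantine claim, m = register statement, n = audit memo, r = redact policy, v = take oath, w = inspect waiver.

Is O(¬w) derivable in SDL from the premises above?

Premise 7 states O(h) outright.
Applying K to premise 3 (O(h → r)) and O(h) yields O(r).
Premise 1, O(c → ¬r), contraposes to O(r → ¬c); with O(r) we get O(¬c).
Applying K to premise 5 (O(¬c → ¬b)) and O(¬c) yields O(¬b).
Premise 6, O(m → b), contraposes to O(¬b → ¬m); with O(¬b) we get O(¬m).
Premise 4, O(¬v → m), contraposes to O(¬m → v); with O(¬m) we get O(v).
The contrapositive of premise 8 (O(w → ¬v)) is O(v → ¬w), and O(v) is already established, so O(¬w).
Premise 2 does not contribute to this derivation.
So O(¬w) follows.

Yes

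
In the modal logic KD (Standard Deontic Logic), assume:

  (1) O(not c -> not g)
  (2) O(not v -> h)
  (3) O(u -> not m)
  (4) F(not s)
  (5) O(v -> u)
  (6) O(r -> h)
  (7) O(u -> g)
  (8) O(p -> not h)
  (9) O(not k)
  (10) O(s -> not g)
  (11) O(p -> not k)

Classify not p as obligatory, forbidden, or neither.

Obligatory

Premise 4, F(not s), is equivalent to O(s).
Premise 10 is O(s -> not g); since O(s), deontic closure gives O(not g).
The contrapositive of premise 7 (O(u -> g)) is O(not g -> not u), and O(not g) is already established, so O(not u).
The contrapositive of premise 5 (O(v -> u)) is O(not u -> not v), and O(not u) is already established, so O(not v).
With premise 2, O(not v -> h), the K-axiom yields O(h).
The contrapositive of premise 8 (O(p -> not h)) is O(h -> not p), and O(h) is already established, so O(not p).
Premises 1, 3, 6, 9, 11 do not contribute to this derivation.
Hence not p is obligatory.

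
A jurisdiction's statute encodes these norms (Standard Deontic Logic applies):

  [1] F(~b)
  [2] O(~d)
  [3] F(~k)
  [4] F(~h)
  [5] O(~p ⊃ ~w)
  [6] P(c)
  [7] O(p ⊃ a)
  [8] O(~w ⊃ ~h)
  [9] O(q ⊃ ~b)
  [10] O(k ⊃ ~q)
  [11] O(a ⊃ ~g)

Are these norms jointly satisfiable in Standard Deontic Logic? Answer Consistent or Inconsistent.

Premise 9 is O(q ⊃ ~b), but O(q) is not derivable from the premises, so it does not yield O(~b).
So O(~b) is not derivable, and the apparent clash with O(b) does not arise.
A world satisfying every obligation exists (e.g. a=true, b=true, c=false, d=false, g=false, h=true, k=true, p=true, q=false, w=true); no atom is both obligatory and forbidden, so the set is consistent.

Consistent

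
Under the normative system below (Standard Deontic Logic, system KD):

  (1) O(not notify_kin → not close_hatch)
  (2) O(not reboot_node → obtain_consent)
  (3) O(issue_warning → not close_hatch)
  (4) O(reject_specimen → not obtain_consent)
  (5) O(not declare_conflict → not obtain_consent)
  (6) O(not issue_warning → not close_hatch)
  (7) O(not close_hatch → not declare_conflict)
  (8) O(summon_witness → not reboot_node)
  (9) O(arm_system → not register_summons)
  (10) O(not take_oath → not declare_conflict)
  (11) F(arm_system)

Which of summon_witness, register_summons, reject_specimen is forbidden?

summon_witness

Premises 3 and 6 cover both cases: O(issue_warning → not close_hatch) and O(not issue_warning → not close_hatch). Since issue_warning ∨ not issue_warning is a tautology, O(not close_hatch) follows.
Premise 7 is O(not close_hatch → not declare_conflict); since O(not close_hatch), deontic closure gives O(not declare_conflict).
Applying K to premise 5 (O(not declare_conflict → not obtain_consent)) and O(not declare_conflict) yields O(not obtain_consent).
Premise 2 is O(not reboot_node → obtain_consent); contrapositively O(not obtain_consent → reboot_node). Since O(not obtain_consent) holds, K gives O(reboot_node).
Premise 8, O(summon_witness → not reboot_node), contraposes to O(reboot_node → not summon_witness); with O(reboot_node) we get O(not summon_witness).
So O(not summon_witness) holds, i.e. summon_witness is forbidden. None of the other listed options is forbidden under the premises.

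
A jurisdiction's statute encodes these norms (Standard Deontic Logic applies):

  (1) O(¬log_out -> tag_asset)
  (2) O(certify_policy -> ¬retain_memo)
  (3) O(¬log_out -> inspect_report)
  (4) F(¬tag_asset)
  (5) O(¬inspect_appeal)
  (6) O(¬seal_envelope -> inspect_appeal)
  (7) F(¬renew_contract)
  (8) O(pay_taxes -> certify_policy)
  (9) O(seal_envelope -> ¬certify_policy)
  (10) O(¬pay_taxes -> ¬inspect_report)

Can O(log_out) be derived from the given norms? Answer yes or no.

Yes

From premise 5 we have O(¬inspect_appeal).
Premise 6 is O(¬seal_envelope -> inspect_appeal); contrapositively O(¬inspect_appeal -> seal_envelope). Since O(¬inspect_appeal) holds, K gives O(seal_envelope).
Premise 9 is O(seal_envelope -> ¬certify_policy); since O(seal_envelope), deontic closure gives O(¬certify_policy).
The contrapositive of premise 8 (O(pay_taxes -> certify_policy)) is O(¬certify_policy -> ¬pay_taxes), and O(¬certify_policy) is already established, so O(¬pay_taxes).
Premise 10 is O(¬pay_taxes -> ¬inspect_report); since O(¬pay_taxes), deontic closure gives O(¬inspect_report).
Premise 3 is O(¬log_out -> inspect_report); contrapositively O(¬inspect_report -> log_out). Since O(¬inspect_report) holds, K gives O(log_out).
Premises 1, 2, 4, 7 do not contribute to this derivation.
So O(log_out) follows.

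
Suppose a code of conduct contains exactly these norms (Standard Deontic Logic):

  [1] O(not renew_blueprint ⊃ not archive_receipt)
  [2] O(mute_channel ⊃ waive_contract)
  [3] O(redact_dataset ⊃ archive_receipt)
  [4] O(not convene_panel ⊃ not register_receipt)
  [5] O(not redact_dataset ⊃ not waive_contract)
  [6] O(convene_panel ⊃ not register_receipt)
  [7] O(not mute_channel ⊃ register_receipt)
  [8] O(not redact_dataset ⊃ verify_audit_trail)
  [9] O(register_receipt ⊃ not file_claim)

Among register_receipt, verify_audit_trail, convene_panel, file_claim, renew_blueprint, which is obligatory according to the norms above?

renew_blueprint

Premises 6 and 4 are O(convene_panel ⊃ not register_receipt) and O(not convene_panel ⊃ not register_receipt); every ideal world satisfies convene_panel or not convene_panel, so in either case not register_receipt holds — hence O(not register_receipt).
Premise 7 is O(not mute_channel ⊃ register_receipt); contrapositively O(not register_receipt ⊃ mute_channel). Since O(not register_receipt) holds, K gives O(mute_channel).
From O(mute_channel) and premise 2, O(mute_channel ⊃ waive_contract), we obtain O(waive_contract).
Premise 5, O(not redact_dataset ⊃ not waive_contract), contraposes to O(waive_contract ⊃ redact_dataset); with O(waive_contract) we get O(redact_dataset).
From O(redact_dataset) and premise 3, O(redact_dataset ⊃ archive_receipt), we obtain O(archive_receipt).
The contrapositive of premise 1 (O(not renew_blueprint ⊃ not archive_receipt)) is O(archive_receipt ⊃ renew_blueprint), and O(archive_receipt) is already established, so O(renew_blueprint).
So O(renew_blueprint) holds — renew_blueprint is obligatory. None of the other listed options is made obligatory by any chain of premises.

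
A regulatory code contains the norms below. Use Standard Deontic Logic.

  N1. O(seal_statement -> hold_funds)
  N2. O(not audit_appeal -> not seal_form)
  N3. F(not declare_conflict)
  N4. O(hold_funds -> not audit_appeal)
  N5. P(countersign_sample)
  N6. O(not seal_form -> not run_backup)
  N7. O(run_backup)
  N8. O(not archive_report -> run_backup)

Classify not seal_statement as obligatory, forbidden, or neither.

Obligatory

From premise 7 we have O(run_backup).
Premise 6, O(not seal_form -> not run_backup), contraposes to O(run_backup -> seal_form); with O(run_backup) we get O(seal_form).
Premise 2, O(not audit_appeal -> not seal_form), contraposes to O(seal_form -> audit_appeal); with O(seal_form) we get O(audit_appeal).
Premise 4, O(hold_funds -> not audit_appeal), contraposes to O(audit_appeal -> not hold_funds); with O(audit_appeal) we get O(not hold_funds).
Premise 1 is O(seal_statement -> hold_funds); contrapositively O(not hold_funds -> not seal_statement). Since O(not hold_funds) holds, K gives O(not seal_statement).
Premises 3, 5, 8 do not contribute to this derivation.
Hence not seal_statement is obligatory.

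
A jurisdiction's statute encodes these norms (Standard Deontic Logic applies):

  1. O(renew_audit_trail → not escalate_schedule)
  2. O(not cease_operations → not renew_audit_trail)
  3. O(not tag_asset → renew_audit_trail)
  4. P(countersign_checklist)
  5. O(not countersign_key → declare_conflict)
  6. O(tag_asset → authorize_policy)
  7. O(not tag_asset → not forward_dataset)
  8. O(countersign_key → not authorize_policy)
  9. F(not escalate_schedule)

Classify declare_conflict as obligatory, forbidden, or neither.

Premise 9 is F(not escalate_schedule), i.e. O(escalate_schedule).
Premise 1 is O(renew_audit_trail → not escalate_schedule); contrapositively O(escalate_schedule → not renew_audit_trail). Since O(escalate_schedule) holds, K gives O(not renew_audit_trail).
Premise 3 is O(not tag_asset → renew_audit_trail); contrapositively O(not renew_audit_trail → tag_asset). Since O(not renew_audit_trail) holds, K gives O(tag_asset).
Premise 6 is O(tag_asset → authorize_policy); since O(tag_asset), deontic closure gives O(authorize_policy).
Premise 8, O(countersign_key → not authorize_policy), contraposes to O(authorize_policy → not countersign_key); with O(authorize_policy) we get O(not countersign_key).
Premise 5 is O(not countersign_key → declare_conflict); since O(not countersign_key), deontic closure gives O(declare_conflict).
Premises 2, 4, 7 do not contribute to this derivation.
Hence declare_conflict is obligatory.

Obligatory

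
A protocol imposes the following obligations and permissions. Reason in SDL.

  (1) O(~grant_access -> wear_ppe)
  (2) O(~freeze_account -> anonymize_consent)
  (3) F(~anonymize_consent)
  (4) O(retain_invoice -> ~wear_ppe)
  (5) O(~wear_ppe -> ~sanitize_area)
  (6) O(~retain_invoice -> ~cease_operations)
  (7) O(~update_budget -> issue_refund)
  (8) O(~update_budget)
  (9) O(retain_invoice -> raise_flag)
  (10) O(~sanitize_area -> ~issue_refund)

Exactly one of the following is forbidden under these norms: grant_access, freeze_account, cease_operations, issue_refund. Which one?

Premise 8 states O(~update_budget) outright.
Applying K to premise 7 (O(~update_budget -> issue_refund)) and O(~update_budget) yields O(issue_refund).
The contrapositive of premise 10 (O(~sanitize_area -> ~issue_refund)) is O(issue_refund -> sanitize_area), and O(issue_refund) is already established, so O(sanitize_area).
Premise 5, O(~wear_ppe -> ~sanitize_area), contraposes to O(sanitize_area -> wear_ppe); with O(sanitize_area) we get O(wear_ppe).
Premise 4, O(retain_invoice -> ~wear_ppe), contraposes to O(wear_ppe -> ~retain_invoice); with O(wear_ppe) we get O(~retain_invoice).
From O(~retain_invoice) and premise 6, O(~retain_invoice -> ~cease_operations), we obtain O(~cease_operations).
So O(~cease_operations) holds, i.e. cease_operations is forbidden. None of the other listed options is forbidden under the premises.

cease_operations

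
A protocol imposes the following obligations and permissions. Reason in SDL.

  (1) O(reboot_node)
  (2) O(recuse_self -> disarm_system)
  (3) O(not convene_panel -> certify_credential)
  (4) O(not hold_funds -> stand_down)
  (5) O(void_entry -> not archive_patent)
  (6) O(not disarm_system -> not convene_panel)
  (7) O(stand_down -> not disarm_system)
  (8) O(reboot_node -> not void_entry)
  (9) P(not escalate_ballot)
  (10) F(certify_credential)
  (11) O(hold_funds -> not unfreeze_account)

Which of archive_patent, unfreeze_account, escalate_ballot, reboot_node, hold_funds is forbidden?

F(certify_credential) at premise 10 means O(not certify_credential).
Premise 3, O(not convene_panel -> certify_credential), contraposes to O(not certify_credential -> convene_panel); with O(not certify_credential) we get O(convene_panel).
The contrapositive of premise 6 (O(not disarm_system -> not convene_panel)) is O(convene_panel -> disarm_system), and O(convene_panel) is already established, so O(disarm_system).
The contrapositive of premise 7 (O(stand_down -> not disarm_system)) is O(disarm_system -> not stand_down), and O(disarm_system) is already established, so O(not stand_down).
The contrapositive of premise 4 (O(not hold_funds -> stand_down)) is O(not stand_down -> hold_funds), and O(not stand_down) is already established, so O(hold_funds).
Applying K to premise 11 (O(hold_funds -> not unfreeze_account)) and O(hold_funds) yields O(not unfreeze_account).
So O(not unfreeze_account) holds, i.e. unfreeze_account is forbidden. None of the other listed options is forbidden under the premises.

unfreeze_account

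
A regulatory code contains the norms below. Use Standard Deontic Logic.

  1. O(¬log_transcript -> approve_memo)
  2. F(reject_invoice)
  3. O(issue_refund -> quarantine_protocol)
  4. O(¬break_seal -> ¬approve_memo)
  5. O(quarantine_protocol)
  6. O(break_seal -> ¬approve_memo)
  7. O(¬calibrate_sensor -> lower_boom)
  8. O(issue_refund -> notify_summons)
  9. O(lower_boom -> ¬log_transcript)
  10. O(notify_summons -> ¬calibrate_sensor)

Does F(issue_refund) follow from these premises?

By case analysis on break_seal: premise 6 gives O(break_seal -> ¬approve_memo) and premise 4 gives O(¬break_seal -> ¬approve_memo), so O(¬approve_memo) either way.
Premise 1, O(¬log_transcript -> approve_memo), contraposes to O(¬approve_memo -> log_transcript); with O(¬approve_memo) we get O(log_transcript).
Premise 9, O(lower_boom -> ¬log_transcript), contraposes to O(log_transcript -> ¬lower_boom); with O(log_transcript) we get O(¬lower_boom).
Premise 7 is O(¬calibrate_sensor -> lower_boom); contrapositively O(¬lower_boom -> calibrate_sensor). Since O(¬lower_boom) holds, K gives O(calibrate_sensor).
The contrapositive of premise 10 (O(notify_summons -> ¬calibrate_sensor)) is O(calibrate_sensor -> ¬notify_summons), and O(calibrate_sensor) is already established, so O(¬notify_summons).
Premise 8 is O(issue_refund -> notify_summons); contrapositively O(¬notify_summons -> ¬issue_refund). Since O(¬notify_summons) holds, K gives O(¬issue_refund).
Premises 2, 3, 5 do not contribute to this derivation.
So O(¬issue_refund) holds, i.e. F(issue_refund). The claim follows.

Yes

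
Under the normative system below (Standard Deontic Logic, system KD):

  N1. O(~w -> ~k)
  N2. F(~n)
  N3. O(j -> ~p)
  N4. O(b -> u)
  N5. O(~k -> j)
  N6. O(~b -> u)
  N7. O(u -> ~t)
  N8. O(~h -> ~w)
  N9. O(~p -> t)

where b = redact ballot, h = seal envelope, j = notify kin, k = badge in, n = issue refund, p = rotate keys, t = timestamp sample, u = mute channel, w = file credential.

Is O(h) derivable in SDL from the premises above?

Yes

Premises 4 and 6 cover both cases: O(b -> u) and O(~b -> u). Since b ∨ ~b is a tautology, O(u) follows.
Applying K to premise 7 (O(u -> ~t)) and O(u) yields O(~t).
Premise 9, O(~p -> t), contraposes to O(~t -> p); with O(~t) we get O(p).
Premise 3 is O(j -> ~p); contrapositively O(p -> ~j). Since O(p) holds, K gives O(~j).
The contrapositive of premise 5 (O(~k -> j)) is O(~j -> k), and O(~j) is already established, so O(k).
Premise 1, O(~w -> ~k), contraposes to O(k -> w); with O(k) we get O(w).
The contrapositive of premise 8 (O(~h -> ~w)) is O(w -> h), and O(w) is already established, so O(h).
Premise 2 does not contribute to this derivation.
So O(h) follows.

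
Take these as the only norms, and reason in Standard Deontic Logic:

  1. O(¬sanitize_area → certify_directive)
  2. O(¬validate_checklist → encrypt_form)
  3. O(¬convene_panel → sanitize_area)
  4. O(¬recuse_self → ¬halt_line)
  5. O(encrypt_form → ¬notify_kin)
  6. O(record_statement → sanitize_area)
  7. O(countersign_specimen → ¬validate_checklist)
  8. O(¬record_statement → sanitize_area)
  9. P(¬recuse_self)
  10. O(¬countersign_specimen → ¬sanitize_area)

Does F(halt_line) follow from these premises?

Premise 4 is O(¬recuse_self → ¬halt_line), but O(¬recuse_self) is not derivable from the premises (the permission P(¬recuse_self) asserts only ¬O(recuse_self), not O(¬recuse_self)), so it does not yield O(¬halt_line).
No other premise forces O(¬halt_line). An ideal world satisfying every premise can still have halt_line true, so F(halt_line) is not derivable.

No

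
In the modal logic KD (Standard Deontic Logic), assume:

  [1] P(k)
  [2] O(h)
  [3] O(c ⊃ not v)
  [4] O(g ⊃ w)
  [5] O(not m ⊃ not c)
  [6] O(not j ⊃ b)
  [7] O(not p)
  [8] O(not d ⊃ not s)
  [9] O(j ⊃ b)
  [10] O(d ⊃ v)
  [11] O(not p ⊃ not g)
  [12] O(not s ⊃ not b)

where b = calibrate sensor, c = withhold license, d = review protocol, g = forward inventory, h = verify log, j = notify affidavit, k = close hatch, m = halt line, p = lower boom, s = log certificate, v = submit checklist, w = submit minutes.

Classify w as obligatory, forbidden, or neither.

Neither

Premise 4 is O(g ⊃ w), but O(g) is not derivable from the premises, so it does not yield O(w).
No premise or chain of K-axiom applications forces O(w), and none forces O(not w). So w is neither obligatory nor forbidden under these norms.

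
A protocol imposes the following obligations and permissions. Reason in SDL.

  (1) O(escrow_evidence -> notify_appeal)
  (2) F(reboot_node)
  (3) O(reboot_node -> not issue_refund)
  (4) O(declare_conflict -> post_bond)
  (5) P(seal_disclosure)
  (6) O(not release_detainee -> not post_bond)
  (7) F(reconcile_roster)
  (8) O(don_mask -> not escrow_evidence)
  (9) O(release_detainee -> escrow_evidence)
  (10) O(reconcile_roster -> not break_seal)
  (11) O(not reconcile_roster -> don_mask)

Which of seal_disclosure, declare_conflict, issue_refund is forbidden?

declare_conflict

Premise 7 is F(reconcile_roster), i.e. O(not reconcile_roster).
From O(not reconcile_roster) and premise 11, O(not reconcile_roster -> don_mask), we obtain O(don_mask).
Premise 8 is O(don_mask -> not escrow_evidence); since O(don_mask), deontic closure gives O(not escrow_evidence).
Premise 9, O(release_detainee -> escrow_evidence), contraposes to O(not escrow_evidence -> not release_detainee); with O(not escrow_evidence) we get O(not release_detainee).
From O(not release_detainee) and premise 6, O(not release_detainee -> not post_bond), we obtain O(not post_bond).
Premise 4 is O(declare_conflict -> post_bond); contrapositively O(not post_bond -> not declare_conflict). Since O(not post_bond) holds, K gives O(not declare_conflict).
So O(not declare_conflict) holds, i.e. declare_conflict is forbidden. None of the other listed options is forbidden under the premises.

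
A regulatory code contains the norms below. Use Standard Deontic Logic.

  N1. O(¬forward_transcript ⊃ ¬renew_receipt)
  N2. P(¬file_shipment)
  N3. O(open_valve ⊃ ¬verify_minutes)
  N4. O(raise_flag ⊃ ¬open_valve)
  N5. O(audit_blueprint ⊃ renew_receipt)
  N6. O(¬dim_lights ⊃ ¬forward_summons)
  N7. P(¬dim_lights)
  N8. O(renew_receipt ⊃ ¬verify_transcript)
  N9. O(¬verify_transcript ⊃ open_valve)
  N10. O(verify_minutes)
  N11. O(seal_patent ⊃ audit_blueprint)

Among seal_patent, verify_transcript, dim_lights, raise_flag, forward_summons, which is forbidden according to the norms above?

Premise 10 states O(verify_minutes) outright.
The contrapositive of premise 3 (O(open_valve ⊃ ¬verify_minutes)) is O(verify_minutes ⊃ ¬open_valve), and O(verify_minutes) is already established, so O(¬open_valve).
Premise 9 is O(¬verify_transcript ⊃ open_valve); contrapositively O(¬open_valve ⊃ verify_transcript). Since O(¬open_valve) holds, K gives O(verify_transcript).
Premise 8, O(renew_receipt ⊃ ¬verify_transcript), contraposes to O(verify_transcript ⊃ ¬renew_receipt); with O(verify_transcript) we get O(¬renew_receipt).
Premise 5, O(audit_blueprint ⊃ renew_receipt), contraposes to O(¬renew_receipt ⊃ ¬audit_blueprint); with O(¬renew_receipt) we get O(¬audit_blueprint).
Premise 11 is O(seal_patent ⊃ audit_blueprint); contrapositively O(¬audit_blueprint ⊃ ¬seal_patent). Since O(¬audit_blueprint) holds, K gives O(¬seal_patent).
So O(¬seal_patent) holds, i.e. seal_patent is forbidden. None of the other listed options is forbidden under the premises.

seal_patent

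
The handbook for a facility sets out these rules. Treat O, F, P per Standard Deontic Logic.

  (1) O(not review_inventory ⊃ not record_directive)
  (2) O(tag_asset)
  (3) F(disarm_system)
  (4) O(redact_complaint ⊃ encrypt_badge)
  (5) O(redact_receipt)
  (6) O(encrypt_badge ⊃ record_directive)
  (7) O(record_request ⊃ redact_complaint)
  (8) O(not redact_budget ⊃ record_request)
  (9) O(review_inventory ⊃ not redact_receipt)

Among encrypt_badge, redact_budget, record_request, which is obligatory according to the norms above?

Premise 5 gives O(redact_receipt).
Premise 9, O(review_inventory ⊃ not redact_receipt), contraposes to O(redact_receipt ⊃ not review_inventory); with O(redact_receipt) we get O(not review_inventory).
Applying K to premise 1 (O(not review_inventory ⊃ not record_directive)) and O(not review_inventory) yields O(not record_directive).
Premise 6 is O(encrypt_badge ⊃ record_directive); contrapositively O(not record_directive ⊃ not encrypt_badge). Since O(not record_directive) holds, K gives O(not encrypt_badge).
Premise 4 is O(redact_complaint ⊃ encrypt_badge); contrapositively O(not encrypt_badge ⊃ not redact_complaint). Since O(not encrypt_badge) holds, K gives O(not redact_complaint).
Premise 7 is O(record_request ⊃ redact_complaint); contrapositively O(not redact_complaint ⊃ not record_request). Since O(not redact_complaint) holds, K gives O(not record_request).
Premise 8, O(not redact_budget ⊃ record_request), contraposes to O(not record_request ⊃ redact_budget); with O(not record_request) we get O(redact_budget).
So O(redact_budget) holds — redact_budget is obligatory. None of the other listed options is made obligatory by any chain of premises.

redact_budget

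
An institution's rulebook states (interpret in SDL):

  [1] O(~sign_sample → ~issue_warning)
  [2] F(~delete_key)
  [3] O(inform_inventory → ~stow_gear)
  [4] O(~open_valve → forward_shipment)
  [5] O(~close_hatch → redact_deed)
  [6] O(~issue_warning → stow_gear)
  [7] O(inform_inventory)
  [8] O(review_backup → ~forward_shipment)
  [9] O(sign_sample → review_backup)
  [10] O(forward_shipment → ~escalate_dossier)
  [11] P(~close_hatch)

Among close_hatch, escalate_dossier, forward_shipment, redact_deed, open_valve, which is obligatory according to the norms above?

From premise 7 we have O(inform_inventory).
With premise 3, O(inform_inventory → ~stow_gear), the K-axiom yields O(~stow_gear).
Premise 6, O(~issue_warning → stow_gear), contraposes to O(~stow_gear → issue_warning); with O(~stow_gear) we get O(issue_warning).
Premise 1 is O(~sign_sample → ~issue_warning); contrapositively O(issue_warning → sign_sample). Since O(issue_warning) holds, K gives O(sign_sample).
Premise 9 is O(sign_sample → review_backup); since O(sign_sample), deontic closure gives O(review_backup).
Premise 8 is O(review_backup → ~forward_shipment); since O(review_backup), deontic closure gives O(~forward_shipment).
Premise 4, O(~open_valve → forward_shipment), contraposes to O(~forward_shipment → open_valve); with O(~forward_shipment) we get O(open_valve).
So O(open_valve) holds — open_valve is obligatory. None of the other listed options is made obligatory by any chain of premises.

open_valve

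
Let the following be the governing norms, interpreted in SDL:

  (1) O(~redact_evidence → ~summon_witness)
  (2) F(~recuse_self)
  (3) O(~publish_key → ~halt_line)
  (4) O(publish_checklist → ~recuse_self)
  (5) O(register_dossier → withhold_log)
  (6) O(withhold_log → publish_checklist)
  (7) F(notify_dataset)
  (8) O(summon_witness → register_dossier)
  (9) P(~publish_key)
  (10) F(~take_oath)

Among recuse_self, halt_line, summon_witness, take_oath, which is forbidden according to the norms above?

summon_witness

Premise 2 is F(~recuse_self), i.e. O(recuse_self).
Premise 4 is O(publish_checklist → ~recuse_self); contrapositively O(recuse_self → ~publish_checklist). Since O(recuse_self) holds, K gives O(~publish_checklist).
Premise 6 is O(withhold_log → publish_checklist); contrapositively O(~publish_checklist → ~withhold_log). Since O(~publish_checklist) holds, K gives O(~withhold_log).
Premise 5, O(register_dossier → withhold_log), contraposes to O(~withhold_log → ~register_dossier); with O(~withhold_log) we get O(~register_dossier).
Premise 8 is O(summon_witness → register_dossier); contrapositively O(~register_dossier → ~summon_witness). Since O(~register_dossier) holds, K gives O(~summon_witness).
So O(~summon_witness) holds, i.e. summon_witness is forbidden. None of the other listed options is forbidden under the premises.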